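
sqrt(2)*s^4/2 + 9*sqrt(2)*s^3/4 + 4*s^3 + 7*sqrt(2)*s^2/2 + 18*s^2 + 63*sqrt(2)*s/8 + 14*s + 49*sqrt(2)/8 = (s + 7/2)*(s + sqrt(2)/2)*(s + 7*sqrt(2)/2)*(sqrt(2)*s/2 + sqrt(2)/2)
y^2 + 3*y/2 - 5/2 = (y - 1)*(y + 5/2)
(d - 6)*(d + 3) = d^2 - 3*d - 18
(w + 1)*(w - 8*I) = w^2 + w - 8*I*w - 8*I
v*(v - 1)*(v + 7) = v^3 + 6*v^2 - 7*v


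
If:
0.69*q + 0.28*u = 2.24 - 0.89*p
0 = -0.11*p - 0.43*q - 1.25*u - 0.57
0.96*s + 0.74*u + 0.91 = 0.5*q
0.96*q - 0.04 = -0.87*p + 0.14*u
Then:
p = 6.89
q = -6.05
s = -4.89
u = 1.02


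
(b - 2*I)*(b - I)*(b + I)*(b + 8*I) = b^4 + 6*I*b^3 + 17*b^2 + 6*I*b + 16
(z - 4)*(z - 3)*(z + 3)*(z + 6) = z^4 + 2*z^3 - 33*z^2 - 18*z + 216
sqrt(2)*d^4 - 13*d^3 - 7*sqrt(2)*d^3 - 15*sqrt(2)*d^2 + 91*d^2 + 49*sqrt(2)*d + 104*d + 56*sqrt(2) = (d - 8)*(d - 7*sqrt(2))*(d + sqrt(2)/2)*(sqrt(2)*d + sqrt(2))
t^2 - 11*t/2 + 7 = (t - 7/2)*(t - 2)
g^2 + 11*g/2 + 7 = (g + 2)*(g + 7/2)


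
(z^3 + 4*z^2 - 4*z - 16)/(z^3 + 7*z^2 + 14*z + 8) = (z - 2)/(z + 1)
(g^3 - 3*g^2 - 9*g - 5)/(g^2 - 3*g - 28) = (-g^3 + 3*g^2 + 9*g + 5)/(-g^2 + 3*g + 28)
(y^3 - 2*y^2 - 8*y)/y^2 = y - 2 - 8/y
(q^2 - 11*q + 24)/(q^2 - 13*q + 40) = (q - 3)/(q - 5)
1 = 1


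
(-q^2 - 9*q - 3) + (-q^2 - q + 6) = -2*q^2 - 10*q + 3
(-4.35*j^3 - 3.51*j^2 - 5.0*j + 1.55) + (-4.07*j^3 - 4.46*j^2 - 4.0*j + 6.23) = -8.42*j^3 - 7.97*j^2 - 9.0*j + 7.78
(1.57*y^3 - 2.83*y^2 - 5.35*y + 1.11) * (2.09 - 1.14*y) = -1.7898*y^4 + 6.5075*y^3 + 0.184299999999999*y^2 - 12.4469*y + 2.3199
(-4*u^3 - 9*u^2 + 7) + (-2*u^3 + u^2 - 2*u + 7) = -6*u^3 - 8*u^2 - 2*u + 14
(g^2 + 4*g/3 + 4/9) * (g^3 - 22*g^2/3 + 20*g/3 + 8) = g^5 - 6*g^4 - 8*g^3/3 + 368*g^2/27 + 368*g/27 + 32/9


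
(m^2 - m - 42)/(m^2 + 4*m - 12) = (m - 7)/(m - 2)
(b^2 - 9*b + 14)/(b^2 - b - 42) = (b - 2)/(b + 6)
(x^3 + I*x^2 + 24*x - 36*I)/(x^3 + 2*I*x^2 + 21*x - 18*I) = (x - 2*I)/(x - I)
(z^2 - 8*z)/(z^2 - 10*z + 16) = z/(z - 2)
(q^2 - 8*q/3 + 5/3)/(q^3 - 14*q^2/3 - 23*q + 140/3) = (q - 1)/(q^2 - 3*q - 28)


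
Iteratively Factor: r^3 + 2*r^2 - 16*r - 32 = (r + 4)*(r^2 - 2*r - 8) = (r - 4)*(r + 4)*(r + 2)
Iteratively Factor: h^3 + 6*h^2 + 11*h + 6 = (h + 1)*(h^2 + 5*h + 6) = (h + 1)*(h + 2)*(h + 3)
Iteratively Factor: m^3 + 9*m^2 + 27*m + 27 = (m + 3)*(m^2 + 6*m + 9) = (m + 3)^2*(m + 3)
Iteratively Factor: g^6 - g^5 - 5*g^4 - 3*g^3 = (g)*(g^5 - g^4 - 5*g^3 - 3*g^2) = g^2*(g^4 - g^3 - 5*g^2 - 3*g) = g^2*(g - 3)*(g^3 + 2*g^2 + g) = g^3*(g - 3)*(g^2 + 2*g + 1) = g^3*(g - 3)*(g + 1)*(g + 1)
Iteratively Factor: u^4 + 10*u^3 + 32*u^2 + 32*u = (u + 4)*(u^3 + 6*u^2 + 8*u) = u*(u + 4)*(u^2 + 6*u + 8) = u*(u + 2)*(u + 4)*(u + 4)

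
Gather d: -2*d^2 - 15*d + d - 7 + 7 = -2*d^2 - 14*d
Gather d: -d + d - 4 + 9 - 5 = 0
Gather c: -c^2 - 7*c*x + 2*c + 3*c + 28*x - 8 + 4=-c^2 + c*(5 - 7*x) + 28*x - 4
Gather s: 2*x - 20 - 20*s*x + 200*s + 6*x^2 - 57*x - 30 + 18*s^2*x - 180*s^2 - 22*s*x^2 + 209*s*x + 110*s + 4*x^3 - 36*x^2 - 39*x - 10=s^2*(18*x - 180) + s*(-22*x^2 + 189*x + 310) + 4*x^3 - 30*x^2 - 94*x - 60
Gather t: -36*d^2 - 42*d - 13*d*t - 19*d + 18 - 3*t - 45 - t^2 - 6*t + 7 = -36*d^2 - 61*d - t^2 + t*(-13*d - 9) - 20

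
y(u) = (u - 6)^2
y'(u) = 2*u - 12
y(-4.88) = 118.37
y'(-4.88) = -21.76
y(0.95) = 25.50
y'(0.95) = -10.10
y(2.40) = 12.96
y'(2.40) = -7.20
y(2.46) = 12.53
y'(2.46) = -7.08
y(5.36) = 0.41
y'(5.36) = -1.28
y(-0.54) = 42.77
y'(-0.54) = -13.08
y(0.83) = 26.73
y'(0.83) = -10.34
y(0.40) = 31.36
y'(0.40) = -11.20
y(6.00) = 0.00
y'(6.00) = 0.00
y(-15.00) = 441.00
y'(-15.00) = -42.00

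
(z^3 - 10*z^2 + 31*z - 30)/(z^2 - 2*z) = z - 8 + 15/z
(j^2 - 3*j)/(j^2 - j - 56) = j*(3 - j)/(-j^2 + j + 56)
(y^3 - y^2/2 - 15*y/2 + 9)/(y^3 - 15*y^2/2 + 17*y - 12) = (y + 3)/(y - 4)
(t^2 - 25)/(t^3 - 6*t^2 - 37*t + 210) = (t + 5)/(t^2 - t - 42)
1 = 1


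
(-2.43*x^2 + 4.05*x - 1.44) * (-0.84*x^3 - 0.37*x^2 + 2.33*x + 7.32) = 2.0412*x^5 - 2.5029*x^4 - 5.9508*x^3 - 7.8183*x^2 + 26.2908*x - 10.5408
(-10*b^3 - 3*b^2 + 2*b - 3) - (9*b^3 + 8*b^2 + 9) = -19*b^3 - 11*b^2 + 2*b - 12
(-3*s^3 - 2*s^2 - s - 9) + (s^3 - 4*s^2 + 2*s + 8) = -2*s^3 - 6*s^2 + s - 1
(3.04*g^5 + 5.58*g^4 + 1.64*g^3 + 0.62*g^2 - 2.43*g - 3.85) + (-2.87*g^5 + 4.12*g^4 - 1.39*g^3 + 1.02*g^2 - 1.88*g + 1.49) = 0.17*g^5 + 9.7*g^4 + 0.25*g^3 + 1.64*g^2 - 4.31*g - 2.36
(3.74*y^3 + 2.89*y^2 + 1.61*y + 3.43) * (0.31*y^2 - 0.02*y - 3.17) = 1.1594*y^5 + 0.8211*y^4 - 11.4145*y^3 - 8.1302*y^2 - 5.1723*y - 10.8731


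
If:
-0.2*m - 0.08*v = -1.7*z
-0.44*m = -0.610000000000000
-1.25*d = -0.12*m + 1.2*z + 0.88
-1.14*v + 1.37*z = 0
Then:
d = -0.74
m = 1.39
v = 0.21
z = 0.17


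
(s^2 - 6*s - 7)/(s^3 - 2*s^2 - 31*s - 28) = 1/(s + 4)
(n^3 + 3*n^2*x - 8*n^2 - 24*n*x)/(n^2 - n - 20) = n*(-n^2 - 3*n*x + 8*n + 24*x)/(-n^2 + n + 20)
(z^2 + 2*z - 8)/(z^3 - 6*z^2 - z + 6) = (z^2 + 2*z - 8)/(z^3 - 6*z^2 - z + 6)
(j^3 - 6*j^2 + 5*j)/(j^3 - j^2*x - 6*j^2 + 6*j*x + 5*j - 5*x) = j/(j - x)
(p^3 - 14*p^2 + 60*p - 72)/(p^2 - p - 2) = (p^2 - 12*p + 36)/(p + 1)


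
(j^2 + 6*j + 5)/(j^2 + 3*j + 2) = (j + 5)/(j + 2)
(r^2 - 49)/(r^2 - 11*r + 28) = (r + 7)/(r - 4)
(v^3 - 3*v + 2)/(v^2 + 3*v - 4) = (v^2 + v - 2)/(v + 4)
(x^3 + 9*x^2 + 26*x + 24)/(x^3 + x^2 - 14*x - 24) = (x + 4)/(x - 4)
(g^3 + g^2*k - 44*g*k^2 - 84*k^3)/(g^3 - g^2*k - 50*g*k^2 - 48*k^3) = (g^2 - 5*g*k - 14*k^2)/(g^2 - 7*g*k - 8*k^2)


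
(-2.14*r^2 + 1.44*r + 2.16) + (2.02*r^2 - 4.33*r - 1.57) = -0.12*r^2 - 2.89*r + 0.59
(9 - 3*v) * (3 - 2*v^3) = 6*v^4 - 18*v^3 - 9*v + 27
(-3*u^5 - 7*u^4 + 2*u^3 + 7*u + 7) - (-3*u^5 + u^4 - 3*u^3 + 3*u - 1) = -8*u^4 + 5*u^3 + 4*u + 8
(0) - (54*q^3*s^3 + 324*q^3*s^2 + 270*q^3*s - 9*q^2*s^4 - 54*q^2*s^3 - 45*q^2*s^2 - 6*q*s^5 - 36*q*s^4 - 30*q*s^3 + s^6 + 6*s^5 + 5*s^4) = -54*q^3*s^3 - 324*q^3*s^2 - 270*q^3*s + 9*q^2*s^4 + 54*q^2*s^3 + 45*q^2*s^2 + 6*q*s^5 + 36*q*s^4 + 30*q*s^3 - s^6 - 6*s^5 - 5*s^4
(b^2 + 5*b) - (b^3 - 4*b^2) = -b^3 + 5*b^2 + 5*b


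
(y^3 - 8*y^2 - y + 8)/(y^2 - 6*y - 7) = (y^2 - 9*y + 8)/(y - 7)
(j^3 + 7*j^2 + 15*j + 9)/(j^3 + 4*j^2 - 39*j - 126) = (j^2 + 4*j + 3)/(j^2 + j - 42)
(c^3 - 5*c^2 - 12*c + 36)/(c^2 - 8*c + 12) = c + 3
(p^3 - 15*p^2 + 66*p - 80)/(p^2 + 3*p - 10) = (p^2 - 13*p + 40)/(p + 5)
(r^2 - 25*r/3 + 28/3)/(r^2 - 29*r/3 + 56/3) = (3*r - 4)/(3*r - 8)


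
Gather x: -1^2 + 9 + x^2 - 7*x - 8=x^2 - 7*x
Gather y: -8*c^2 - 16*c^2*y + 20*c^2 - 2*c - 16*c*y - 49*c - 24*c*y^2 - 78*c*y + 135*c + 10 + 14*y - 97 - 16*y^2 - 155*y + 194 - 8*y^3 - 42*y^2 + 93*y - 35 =12*c^2 + 84*c - 8*y^3 + y^2*(-24*c - 58) + y*(-16*c^2 - 94*c - 48) + 72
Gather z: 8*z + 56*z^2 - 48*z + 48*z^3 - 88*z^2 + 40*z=48*z^3 - 32*z^2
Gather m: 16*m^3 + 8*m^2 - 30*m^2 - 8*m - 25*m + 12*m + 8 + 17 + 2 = 16*m^3 - 22*m^2 - 21*m + 27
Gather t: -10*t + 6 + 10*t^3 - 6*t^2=10*t^3 - 6*t^2 - 10*t + 6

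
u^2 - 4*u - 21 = (u - 7)*(u + 3)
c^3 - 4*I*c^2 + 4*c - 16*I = (c - 4*I)*(c - 2*I)*(c + 2*I)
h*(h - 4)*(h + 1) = h^3 - 3*h^2 - 4*h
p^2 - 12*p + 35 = (p - 7)*(p - 5)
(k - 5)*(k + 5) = k^2 - 25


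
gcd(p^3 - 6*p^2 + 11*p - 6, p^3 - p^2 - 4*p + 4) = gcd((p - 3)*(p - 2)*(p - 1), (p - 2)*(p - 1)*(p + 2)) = p^2 - 3*p + 2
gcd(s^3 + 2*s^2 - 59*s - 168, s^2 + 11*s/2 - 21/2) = s + 7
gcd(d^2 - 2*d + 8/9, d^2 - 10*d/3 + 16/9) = d - 2/3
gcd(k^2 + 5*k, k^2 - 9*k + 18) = 1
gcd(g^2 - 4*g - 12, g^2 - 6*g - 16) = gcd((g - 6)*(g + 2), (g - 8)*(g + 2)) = g + 2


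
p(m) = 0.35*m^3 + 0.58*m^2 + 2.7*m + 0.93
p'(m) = 1.05*m^2 + 1.16*m + 2.7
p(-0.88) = -1.24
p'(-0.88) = 2.49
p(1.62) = 8.31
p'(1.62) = 7.33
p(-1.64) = -3.48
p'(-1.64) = 3.62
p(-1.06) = -1.70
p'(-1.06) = 2.65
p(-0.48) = -0.27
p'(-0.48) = 2.39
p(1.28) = 6.07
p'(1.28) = 5.91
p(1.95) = 11.00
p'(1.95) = 8.95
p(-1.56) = -3.20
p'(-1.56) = 3.45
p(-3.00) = -11.40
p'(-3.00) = 8.67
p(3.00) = 23.70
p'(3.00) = 15.63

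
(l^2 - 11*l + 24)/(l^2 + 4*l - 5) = (l^2 - 11*l + 24)/(l^2 + 4*l - 5)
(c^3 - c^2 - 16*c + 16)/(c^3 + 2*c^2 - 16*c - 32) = (c - 1)/(c + 2)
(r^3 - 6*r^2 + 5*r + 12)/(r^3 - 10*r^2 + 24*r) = (r^2 - 2*r - 3)/(r*(r - 6))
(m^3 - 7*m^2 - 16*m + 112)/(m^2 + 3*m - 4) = (m^2 - 11*m + 28)/(m - 1)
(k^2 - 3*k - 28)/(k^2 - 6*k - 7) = (k + 4)/(k + 1)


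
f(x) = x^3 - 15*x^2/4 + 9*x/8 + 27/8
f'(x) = 3*x^2 - 15*x/2 + 9/8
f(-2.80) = -51.13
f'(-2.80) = 45.64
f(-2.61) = -42.89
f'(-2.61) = 41.14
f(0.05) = 3.42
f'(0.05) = 0.76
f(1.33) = 0.59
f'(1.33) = -3.54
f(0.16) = 3.46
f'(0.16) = 0.00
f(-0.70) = 0.41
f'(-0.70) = 7.84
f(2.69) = -1.27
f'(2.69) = 2.66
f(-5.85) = -331.74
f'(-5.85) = 147.67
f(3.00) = 0.00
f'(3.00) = 5.62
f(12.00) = 1204.88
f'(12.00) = 343.12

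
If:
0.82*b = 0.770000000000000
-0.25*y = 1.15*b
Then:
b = 0.94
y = -4.32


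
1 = 1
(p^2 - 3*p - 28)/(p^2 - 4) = (p^2 - 3*p - 28)/(p^2 - 4)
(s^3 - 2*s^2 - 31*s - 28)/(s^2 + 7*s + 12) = (s^2 - 6*s - 7)/(s + 3)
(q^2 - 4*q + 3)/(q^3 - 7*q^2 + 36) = (q - 1)/(q^2 - 4*q - 12)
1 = 1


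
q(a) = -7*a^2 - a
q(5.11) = -187.89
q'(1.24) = -18.36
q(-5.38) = -197.23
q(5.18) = -193.01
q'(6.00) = -85.00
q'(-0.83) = 10.62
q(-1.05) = -6.67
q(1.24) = -12.00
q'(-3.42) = 46.88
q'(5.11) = -72.54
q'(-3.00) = 41.00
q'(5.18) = -73.52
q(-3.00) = -60.00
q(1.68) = -21.44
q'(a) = -14*a - 1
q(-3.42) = -78.45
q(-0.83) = -3.99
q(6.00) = -258.00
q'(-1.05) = 13.70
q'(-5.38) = 74.32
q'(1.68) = -24.52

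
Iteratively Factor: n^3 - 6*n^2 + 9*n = (n - 3)*(n^2 - 3*n) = (n - 3)^2*(n)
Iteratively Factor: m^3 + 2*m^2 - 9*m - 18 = (m + 2)*(m^2 - 9) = (m + 2)*(m + 3)*(m - 3)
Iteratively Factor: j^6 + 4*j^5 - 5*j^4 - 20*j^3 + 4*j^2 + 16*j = (j + 4)*(j^5 - 5*j^3 + 4*j) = j*(j + 4)*(j^4 - 5*j^2 + 4) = j*(j - 2)*(j + 4)*(j^3 + 2*j^2 - j - 2) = j*(j - 2)*(j + 1)*(j + 4)*(j^2 + j - 2) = j*(j - 2)*(j + 1)*(j + 2)*(j + 4)*(j - 1)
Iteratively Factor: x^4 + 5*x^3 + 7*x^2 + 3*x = (x + 1)*(x^3 + 4*x^2 + 3*x) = (x + 1)*(x + 3)*(x^2 + x) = x*(x + 1)*(x + 3)*(x + 1)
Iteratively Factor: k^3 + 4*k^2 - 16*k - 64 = (k + 4)*(k^2 - 16) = (k - 4)*(k + 4)*(k + 4)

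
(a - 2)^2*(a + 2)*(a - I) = a^4 - 2*a^3 - I*a^3 - 4*a^2 + 2*I*a^2 + 8*a + 4*I*a - 8*I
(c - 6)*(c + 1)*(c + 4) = c^3 - c^2 - 26*c - 24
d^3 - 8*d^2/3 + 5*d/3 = d*(d - 5/3)*(d - 1)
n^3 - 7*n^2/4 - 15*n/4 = n*(n - 3)*(n + 5/4)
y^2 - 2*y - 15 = (y - 5)*(y + 3)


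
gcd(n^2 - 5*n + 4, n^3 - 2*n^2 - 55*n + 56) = n - 1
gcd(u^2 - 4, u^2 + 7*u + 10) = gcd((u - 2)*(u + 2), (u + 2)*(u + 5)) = u + 2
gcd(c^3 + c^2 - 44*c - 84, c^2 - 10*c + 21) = c - 7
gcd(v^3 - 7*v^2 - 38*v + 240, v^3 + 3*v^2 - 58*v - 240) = v^2 - 2*v - 48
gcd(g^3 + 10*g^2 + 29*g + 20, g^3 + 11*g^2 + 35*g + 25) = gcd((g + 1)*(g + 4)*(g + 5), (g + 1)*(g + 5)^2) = g^2 + 6*g + 5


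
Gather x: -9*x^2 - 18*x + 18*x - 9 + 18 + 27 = 36 - 9*x^2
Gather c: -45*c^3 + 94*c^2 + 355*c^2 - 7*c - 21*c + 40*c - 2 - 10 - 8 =-45*c^3 + 449*c^2 + 12*c - 20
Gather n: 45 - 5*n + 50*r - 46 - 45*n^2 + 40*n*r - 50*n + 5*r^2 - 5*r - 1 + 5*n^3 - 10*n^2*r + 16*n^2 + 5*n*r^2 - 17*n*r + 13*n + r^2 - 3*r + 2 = 5*n^3 + n^2*(-10*r - 29) + n*(5*r^2 + 23*r - 42) + 6*r^2 + 42*r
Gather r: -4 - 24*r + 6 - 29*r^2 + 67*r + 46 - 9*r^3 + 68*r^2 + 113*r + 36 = -9*r^3 + 39*r^2 + 156*r + 84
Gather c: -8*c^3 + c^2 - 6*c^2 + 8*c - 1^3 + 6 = -8*c^3 - 5*c^2 + 8*c + 5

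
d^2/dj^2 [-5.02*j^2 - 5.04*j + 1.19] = -10.0400000000000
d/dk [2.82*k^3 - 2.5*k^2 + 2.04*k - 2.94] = 8.46*k^2 - 5.0*k + 2.04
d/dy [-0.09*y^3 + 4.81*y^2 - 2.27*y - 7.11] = -0.27*y^2 + 9.62*y - 2.27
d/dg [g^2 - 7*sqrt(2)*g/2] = 2*g - 7*sqrt(2)/2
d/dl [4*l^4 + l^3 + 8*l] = 16*l^3 + 3*l^2 + 8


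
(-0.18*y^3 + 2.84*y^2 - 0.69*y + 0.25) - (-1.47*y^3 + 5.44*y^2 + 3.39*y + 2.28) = 1.29*y^3 - 2.6*y^2 - 4.08*y - 2.03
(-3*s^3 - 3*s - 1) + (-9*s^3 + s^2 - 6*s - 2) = -12*s^3 + s^2 - 9*s - 3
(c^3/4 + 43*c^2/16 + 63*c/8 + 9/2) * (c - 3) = c^4/4 + 31*c^3/16 - 3*c^2/16 - 153*c/8 - 27/2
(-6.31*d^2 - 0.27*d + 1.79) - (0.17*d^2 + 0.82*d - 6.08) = -6.48*d^2 - 1.09*d + 7.87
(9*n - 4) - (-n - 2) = 10*n - 2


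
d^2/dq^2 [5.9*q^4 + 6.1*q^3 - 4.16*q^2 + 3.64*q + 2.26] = 70.8*q^2 + 36.6*q - 8.32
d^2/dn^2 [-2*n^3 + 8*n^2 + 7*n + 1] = 16 - 12*n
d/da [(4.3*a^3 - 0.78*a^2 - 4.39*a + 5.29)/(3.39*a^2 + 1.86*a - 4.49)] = (14.577*a^4 + 15.996*a^3 - 44.4897*a^2 - 28.8618*a + 9.8717)/(11.4921*a^4 + 12.6108*a^3 - 26.9826*a^2 - 16.7028*a + 20.1601)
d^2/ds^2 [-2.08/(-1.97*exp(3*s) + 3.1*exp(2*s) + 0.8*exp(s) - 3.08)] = ((-36.8784*exp(2*s) + 25.792*exp(s) + 1.664)*(1.97*exp(3*s) - 3.1*exp(2*s) - 0.8*exp(s) + 3.08) + 2.08*(-11.82*exp(2*s) + 12.4*exp(s) + 1.6)*(-5.91*exp(2*s) + 6.2*exp(s) + 0.8)*exp(s))*exp(s)/(1.97*exp(3*s) - 3.1*exp(2*s) - 0.8*exp(s) + 3.08)^3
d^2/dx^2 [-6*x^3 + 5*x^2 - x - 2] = 10 - 36*x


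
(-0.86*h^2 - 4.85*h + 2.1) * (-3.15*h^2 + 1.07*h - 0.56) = 2.709*h^4 + 14.3573*h^3 - 11.3229*h^2 + 4.963*h - 1.176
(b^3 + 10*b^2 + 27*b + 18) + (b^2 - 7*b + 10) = b^3 + 11*b^2 + 20*b + 28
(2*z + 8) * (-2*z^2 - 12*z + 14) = -4*z^3 - 40*z^2 - 68*z + 112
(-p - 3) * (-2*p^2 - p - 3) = 2*p^3 + 7*p^2 + 6*p + 9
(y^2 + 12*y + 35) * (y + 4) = y^3 + 16*y^2 + 83*y + 140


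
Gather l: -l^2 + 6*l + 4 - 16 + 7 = -l^2 + 6*l - 5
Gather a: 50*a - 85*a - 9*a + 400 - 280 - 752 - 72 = -44*a - 704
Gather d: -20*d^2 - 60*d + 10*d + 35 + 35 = -20*d^2 - 50*d + 70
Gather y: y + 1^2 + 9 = y + 10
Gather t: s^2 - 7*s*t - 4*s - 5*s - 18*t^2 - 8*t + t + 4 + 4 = s^2 - 9*s - 18*t^2 + t*(-7*s - 7) + 8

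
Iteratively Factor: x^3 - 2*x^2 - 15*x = (x + 3)*(x^2 - 5*x) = (x - 5)*(x + 3)*(x)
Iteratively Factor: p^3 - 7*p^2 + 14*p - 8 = (p - 1)*(p^2 - 6*p + 8) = (p - 4)*(p - 1)*(p - 2)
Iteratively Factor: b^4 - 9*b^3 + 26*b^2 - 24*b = (b - 2)*(b^3 - 7*b^2 + 12*b) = b*(b - 2)*(b^2 - 7*b + 12) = b*(b - 4)*(b - 2)*(b - 3)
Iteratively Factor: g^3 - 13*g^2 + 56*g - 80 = (g - 4)*(g^2 - 9*g + 20) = (g - 5)*(g - 4)*(g - 4)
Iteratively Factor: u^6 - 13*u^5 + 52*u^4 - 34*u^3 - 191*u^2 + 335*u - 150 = (u - 1)*(u^5 - 12*u^4 + 40*u^3 + 6*u^2 - 185*u + 150) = (u - 5)*(u - 1)*(u^4 - 7*u^3 + 5*u^2 + 31*u - 30) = (u - 5)*(u - 1)*(u + 2)*(u^3 - 9*u^2 + 23*u - 15) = (u - 5)*(u - 1)^2*(u + 2)*(u^2 - 8*u + 15) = (u - 5)^2*(u - 1)^2*(u + 2)*(u - 3)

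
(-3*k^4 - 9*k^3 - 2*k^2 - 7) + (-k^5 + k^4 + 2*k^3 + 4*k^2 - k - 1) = -k^5 - 2*k^4 - 7*k^3 + 2*k^2 - k - 8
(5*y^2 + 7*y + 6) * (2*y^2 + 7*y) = 10*y^4 + 49*y^3 + 61*y^2 + 42*y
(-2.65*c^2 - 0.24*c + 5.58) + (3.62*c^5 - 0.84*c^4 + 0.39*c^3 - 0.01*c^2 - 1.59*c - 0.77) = 3.62*c^5 - 0.84*c^4 + 0.39*c^3 - 2.66*c^2 - 1.83*c + 4.81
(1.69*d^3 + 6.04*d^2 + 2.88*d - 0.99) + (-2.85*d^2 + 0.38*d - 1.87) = 1.69*d^3 + 3.19*d^2 + 3.26*d - 2.86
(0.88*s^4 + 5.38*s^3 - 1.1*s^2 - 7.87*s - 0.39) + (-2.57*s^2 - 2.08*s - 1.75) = 0.88*s^4 + 5.38*s^3 - 3.67*s^2 - 9.95*s - 2.14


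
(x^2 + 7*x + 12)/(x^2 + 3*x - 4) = (x + 3)/(x - 1)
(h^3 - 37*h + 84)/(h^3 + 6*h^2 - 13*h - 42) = (h - 4)/(h + 2)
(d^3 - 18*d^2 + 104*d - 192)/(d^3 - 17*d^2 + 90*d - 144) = (d - 4)/(d - 3)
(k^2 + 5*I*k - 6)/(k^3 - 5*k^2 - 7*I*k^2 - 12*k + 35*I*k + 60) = (k^2 + 5*I*k - 6)/(k^3 - k^2*(5 + 7*I) + k*(-12 + 35*I) + 60)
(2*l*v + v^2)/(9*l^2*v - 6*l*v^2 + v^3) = (2*l + v)/(9*l^2 - 6*l*v + v^2)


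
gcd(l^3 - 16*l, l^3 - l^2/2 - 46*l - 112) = l + 4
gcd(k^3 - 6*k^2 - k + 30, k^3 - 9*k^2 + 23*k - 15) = k^2 - 8*k + 15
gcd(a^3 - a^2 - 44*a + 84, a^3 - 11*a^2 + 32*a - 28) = a - 2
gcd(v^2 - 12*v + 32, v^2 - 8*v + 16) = v - 4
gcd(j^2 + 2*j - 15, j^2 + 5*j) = j + 5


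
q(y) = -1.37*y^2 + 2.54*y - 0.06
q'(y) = 2.54 - 2.74*y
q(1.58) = 0.53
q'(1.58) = -1.79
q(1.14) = 1.06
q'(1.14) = -0.58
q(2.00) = -0.46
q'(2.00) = -2.94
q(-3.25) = -22.79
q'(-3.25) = 11.44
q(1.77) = 0.14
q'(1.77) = -2.31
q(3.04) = -5.00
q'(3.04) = -5.79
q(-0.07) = -0.24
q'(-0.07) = 2.73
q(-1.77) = -8.85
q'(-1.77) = 7.39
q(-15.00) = -346.41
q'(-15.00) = 43.64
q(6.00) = -34.14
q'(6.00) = -13.90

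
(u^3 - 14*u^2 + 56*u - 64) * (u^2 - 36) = u^5 - 14*u^4 + 20*u^3 + 440*u^2 - 2016*u + 2304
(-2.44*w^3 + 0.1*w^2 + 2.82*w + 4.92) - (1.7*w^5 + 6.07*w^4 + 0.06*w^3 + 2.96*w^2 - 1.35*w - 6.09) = -1.7*w^5 - 6.07*w^4 - 2.5*w^3 - 2.86*w^2 + 4.17*w + 11.01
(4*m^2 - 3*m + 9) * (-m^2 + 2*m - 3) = -4*m^4 + 11*m^3 - 27*m^2 + 27*m - 27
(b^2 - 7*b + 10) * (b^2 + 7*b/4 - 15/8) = b^4 - 21*b^3/4 - 33*b^2/8 + 245*b/8 - 75/4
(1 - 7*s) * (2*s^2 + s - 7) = -14*s^3 - 5*s^2 + 50*s - 7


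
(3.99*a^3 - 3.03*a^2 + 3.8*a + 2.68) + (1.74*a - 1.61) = 3.99*a^3 - 3.03*a^2 + 5.54*a + 1.07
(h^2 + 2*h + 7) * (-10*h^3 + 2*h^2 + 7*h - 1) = -10*h^5 - 18*h^4 - 59*h^3 + 27*h^2 + 47*h - 7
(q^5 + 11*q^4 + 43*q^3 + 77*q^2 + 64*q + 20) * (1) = q^5 + 11*q^4 + 43*q^3 + 77*q^2 + 64*q + 20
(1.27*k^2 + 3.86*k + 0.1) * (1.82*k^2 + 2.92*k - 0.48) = 2.3114*k^4 + 10.7336*k^3 + 10.8436*k^2 - 1.5608*k - 0.048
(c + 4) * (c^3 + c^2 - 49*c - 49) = c^4 + 5*c^3 - 45*c^2 - 245*c - 196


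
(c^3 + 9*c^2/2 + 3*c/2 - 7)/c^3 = 1 + 9/(2*c) + 3/(2*c^2) - 7/c^3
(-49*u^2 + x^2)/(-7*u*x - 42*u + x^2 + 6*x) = (7*u + x)/(x + 6)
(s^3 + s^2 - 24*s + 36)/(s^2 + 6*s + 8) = (s^3 + s^2 - 24*s + 36)/(s^2 + 6*s + 8)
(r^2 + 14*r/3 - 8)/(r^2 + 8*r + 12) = (r - 4/3)/(r + 2)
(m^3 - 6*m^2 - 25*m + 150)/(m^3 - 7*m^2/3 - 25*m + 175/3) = 3*(m - 6)/(3*m - 7)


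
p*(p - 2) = p^2 - 2*p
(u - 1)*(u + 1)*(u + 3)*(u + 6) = u^4 + 9*u^3 + 17*u^2 - 9*u - 18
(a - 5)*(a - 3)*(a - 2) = a^3 - 10*a^2 + 31*a - 30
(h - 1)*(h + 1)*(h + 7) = h^3 + 7*h^2 - h - 7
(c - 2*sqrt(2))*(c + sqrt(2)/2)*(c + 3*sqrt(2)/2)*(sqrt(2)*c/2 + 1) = sqrt(2)*c^4/2 + c^3 - 13*sqrt(2)*c^2/4 - 19*c/2 - 3*sqrt(2)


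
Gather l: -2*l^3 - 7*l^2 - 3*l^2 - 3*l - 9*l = -2*l^3 - 10*l^2 - 12*l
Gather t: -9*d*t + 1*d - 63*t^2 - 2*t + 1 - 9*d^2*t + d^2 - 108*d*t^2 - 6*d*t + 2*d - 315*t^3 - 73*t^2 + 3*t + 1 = d^2 + 3*d - 315*t^3 + t^2*(-108*d - 136) + t*(-9*d^2 - 15*d + 1) + 2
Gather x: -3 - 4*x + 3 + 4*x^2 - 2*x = 4*x^2 - 6*x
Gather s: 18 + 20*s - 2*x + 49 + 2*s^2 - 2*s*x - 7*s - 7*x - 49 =2*s^2 + s*(13 - 2*x) - 9*x + 18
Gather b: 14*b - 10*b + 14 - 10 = 4*b + 4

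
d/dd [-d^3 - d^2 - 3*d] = -3*d^2 - 2*d - 3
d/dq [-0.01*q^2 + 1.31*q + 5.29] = 1.31 - 0.02*q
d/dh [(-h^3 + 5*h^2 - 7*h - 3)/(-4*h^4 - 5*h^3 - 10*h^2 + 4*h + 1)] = (-4*h^6 + 40*h^5 - 49*h^4 - 126*h^3 - 98*h^2 - 50*h + 5)/(16*h^8 + 40*h^7 + 105*h^6 + 68*h^5 + 52*h^4 - 90*h^3 - 4*h^2 + 8*h + 1)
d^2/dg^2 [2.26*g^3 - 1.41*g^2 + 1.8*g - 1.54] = 13.56*g - 2.82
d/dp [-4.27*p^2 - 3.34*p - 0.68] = -8.54*p - 3.34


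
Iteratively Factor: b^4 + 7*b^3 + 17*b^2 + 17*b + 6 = (b + 2)*(b^3 + 5*b^2 + 7*b + 3) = (b + 1)*(b + 2)*(b^2 + 4*b + 3) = (b + 1)^2*(b + 2)*(b + 3)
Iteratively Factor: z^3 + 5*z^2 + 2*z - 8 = (z + 4)*(z^2 + z - 2) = (z - 1)*(z + 4)*(z + 2)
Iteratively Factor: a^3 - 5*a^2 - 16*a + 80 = (a + 4)*(a^2 - 9*a + 20) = (a - 4)*(a + 4)*(a - 5)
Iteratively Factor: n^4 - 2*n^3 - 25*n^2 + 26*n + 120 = (n + 2)*(n^3 - 4*n^2 - 17*n + 60) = (n - 3)*(n + 2)*(n^2 - n - 20) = (n - 5)*(n - 3)*(n + 2)*(n + 4)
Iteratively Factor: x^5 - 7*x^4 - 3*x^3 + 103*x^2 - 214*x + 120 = (x - 2)*(x^4 - 5*x^3 - 13*x^2 + 77*x - 60) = (x - 2)*(x + 4)*(x^3 - 9*x^2 + 23*x - 15) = (x - 2)*(x - 1)*(x + 4)*(x^2 - 8*x + 15) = (x - 5)*(x - 2)*(x - 1)*(x + 4)*(x - 3)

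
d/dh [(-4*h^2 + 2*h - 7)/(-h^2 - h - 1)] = 3*(2*h^2 - 2*h - 3)/(h^4 + 2*h^3 + 3*h^2 + 2*h + 1)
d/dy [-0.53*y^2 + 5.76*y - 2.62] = 5.76 - 1.06*y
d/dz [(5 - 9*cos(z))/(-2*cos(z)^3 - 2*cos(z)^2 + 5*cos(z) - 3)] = 4*(36*cos(z)^3 - 12*cos(z)^2 - 20*cos(z) - 2)*sin(z)/(-4*sin(z)^2 - 7*cos(z) + cos(3*z) + 10)^2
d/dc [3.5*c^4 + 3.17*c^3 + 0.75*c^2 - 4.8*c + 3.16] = 14.0*c^3 + 9.51*c^2 + 1.5*c - 4.8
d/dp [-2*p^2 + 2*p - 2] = 2 - 4*p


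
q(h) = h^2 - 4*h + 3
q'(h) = 2*h - 4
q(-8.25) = 104.06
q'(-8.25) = -20.50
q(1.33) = -0.55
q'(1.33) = -1.34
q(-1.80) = 13.44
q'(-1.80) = -7.60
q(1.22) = -0.39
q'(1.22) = -1.56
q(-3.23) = 26.35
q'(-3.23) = -10.46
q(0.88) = 0.25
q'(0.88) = -2.24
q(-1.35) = 10.22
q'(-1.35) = -6.70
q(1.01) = -0.02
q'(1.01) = -1.98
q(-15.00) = 288.00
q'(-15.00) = -34.00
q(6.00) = 15.00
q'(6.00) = 8.00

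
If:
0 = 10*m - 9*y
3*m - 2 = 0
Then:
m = 2/3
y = 20/27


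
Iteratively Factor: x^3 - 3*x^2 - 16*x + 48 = (x - 4)*(x^2 + x - 12) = (x - 4)*(x - 3)*(x + 4)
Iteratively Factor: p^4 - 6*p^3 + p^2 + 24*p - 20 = (p + 2)*(p^3 - 8*p^2 + 17*p - 10) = (p - 1)*(p + 2)*(p^2 - 7*p + 10) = (p - 2)*(p - 1)*(p + 2)*(p - 5)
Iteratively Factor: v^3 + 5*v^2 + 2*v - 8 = (v - 1)*(v^2 + 6*v + 8) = (v - 1)*(v + 4)*(v + 2)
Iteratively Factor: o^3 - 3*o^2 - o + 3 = (o + 1)*(o^2 - 4*o + 3) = (o - 1)*(o + 1)*(o - 3)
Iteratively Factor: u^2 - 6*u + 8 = (u - 4)*(u - 2)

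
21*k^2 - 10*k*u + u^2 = (-7*k + u)*(-3*k + u)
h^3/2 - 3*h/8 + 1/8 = (h/2 + 1/2)*(h - 1/2)^2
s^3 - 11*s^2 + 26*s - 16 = (s - 8)*(s - 2)*(s - 1)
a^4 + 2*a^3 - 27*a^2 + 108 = (a - 3)^2*(a + 2)*(a + 6)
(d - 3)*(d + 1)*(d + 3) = d^3 + d^2 - 9*d - 9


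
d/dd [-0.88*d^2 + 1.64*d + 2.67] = 1.64 - 1.76*d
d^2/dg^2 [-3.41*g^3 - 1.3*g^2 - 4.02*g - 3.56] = -20.46*g - 2.6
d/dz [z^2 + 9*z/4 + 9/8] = 2*z + 9/4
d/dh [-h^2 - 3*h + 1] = -2*h - 3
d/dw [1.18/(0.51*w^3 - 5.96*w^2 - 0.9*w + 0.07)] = (-1.8054*w^2 + 14.0656*w + 1.062)/(0.51*w^3 - 5.96*w^2 - 0.9*w + 0.07)^2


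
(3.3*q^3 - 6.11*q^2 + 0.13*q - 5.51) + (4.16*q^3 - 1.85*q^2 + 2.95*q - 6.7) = 7.46*q^3 - 7.96*q^2 + 3.08*q - 12.21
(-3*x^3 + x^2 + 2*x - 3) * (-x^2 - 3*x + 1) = 3*x^5 + 8*x^4 - 8*x^3 - 2*x^2 + 11*x - 3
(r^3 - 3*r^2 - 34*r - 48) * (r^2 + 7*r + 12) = r^5 + 4*r^4 - 43*r^3 - 322*r^2 - 744*r - 576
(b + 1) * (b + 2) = b^2 + 3*b + 2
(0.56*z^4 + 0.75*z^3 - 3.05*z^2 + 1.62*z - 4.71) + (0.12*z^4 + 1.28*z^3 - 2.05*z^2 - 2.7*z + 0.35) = 0.68*z^4 + 2.03*z^3 - 5.1*z^2 - 1.08*z - 4.36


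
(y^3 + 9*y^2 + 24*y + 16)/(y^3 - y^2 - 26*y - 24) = (y + 4)/(y - 6)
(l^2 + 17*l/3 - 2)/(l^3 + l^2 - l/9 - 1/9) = 3*(l + 6)/(3*l^2 + 4*l + 1)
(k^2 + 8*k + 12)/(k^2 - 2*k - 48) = (k + 2)/(k - 8)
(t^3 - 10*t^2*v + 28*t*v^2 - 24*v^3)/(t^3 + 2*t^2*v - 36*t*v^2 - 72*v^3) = (t^2 - 4*t*v + 4*v^2)/(t^2 + 8*t*v + 12*v^2)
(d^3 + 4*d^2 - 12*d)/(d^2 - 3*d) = (d^2 + 4*d - 12)/(d - 3)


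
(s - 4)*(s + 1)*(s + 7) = s^3 + 4*s^2 - 25*s - 28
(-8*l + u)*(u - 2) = -8*l*u + 16*l + u^2 - 2*u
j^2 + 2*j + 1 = (j + 1)^2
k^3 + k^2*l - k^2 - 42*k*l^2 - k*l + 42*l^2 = (k - 1)*(k - 6*l)*(k + 7*l)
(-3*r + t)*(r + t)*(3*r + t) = -9*r^3 - 9*r^2*t + r*t^2 + t^3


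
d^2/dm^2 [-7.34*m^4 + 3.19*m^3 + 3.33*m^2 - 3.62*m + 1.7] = -88.08*m^2 + 19.14*m + 6.66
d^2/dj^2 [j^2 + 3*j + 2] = 2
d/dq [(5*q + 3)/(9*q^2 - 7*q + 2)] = (-45*q^2 - 54*q + 31)/(81*q^4 - 126*q^3 + 85*q^2 - 28*q + 4)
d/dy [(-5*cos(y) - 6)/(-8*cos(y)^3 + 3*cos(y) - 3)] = (60*cos(y) + 72*cos(2*y) + 20*cos(3*y) + 39)*sin(y)/(8*cos(y)^3 - 3*cos(y) + 3)^2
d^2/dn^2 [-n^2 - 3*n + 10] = -2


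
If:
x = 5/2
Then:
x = 5/2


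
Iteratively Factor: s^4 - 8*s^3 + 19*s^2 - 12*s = (s - 4)*(s^3 - 4*s^2 + 3*s) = (s - 4)*(s - 3)*(s^2 - s) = (s - 4)*(s - 3)*(s - 1)*(s)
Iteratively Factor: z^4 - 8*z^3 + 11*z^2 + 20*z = (z)*(z^3 - 8*z^2 + 11*z + 20) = z*(z + 1)*(z^2 - 9*z + 20) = z*(z - 5)*(z + 1)*(z - 4)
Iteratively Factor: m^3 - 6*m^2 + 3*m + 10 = (m - 5)*(m^2 - m - 2) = (m - 5)*(m - 2)*(m + 1)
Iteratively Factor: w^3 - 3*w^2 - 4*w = (w - 4)*(w^2 + w) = (w - 4)*(w + 1)*(w)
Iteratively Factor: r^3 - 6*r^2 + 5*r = (r)*(r^2 - 6*r + 5) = r*(r - 1)*(r - 5)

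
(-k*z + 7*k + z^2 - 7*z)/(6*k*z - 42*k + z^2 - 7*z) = (-k + z)/(6*k + z)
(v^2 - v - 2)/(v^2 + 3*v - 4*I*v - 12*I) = (v^2 - v - 2)/(v^2 + v*(3 - 4*I) - 12*I)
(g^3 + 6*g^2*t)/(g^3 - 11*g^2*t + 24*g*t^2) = g*(g + 6*t)/(g^2 - 11*g*t + 24*t^2)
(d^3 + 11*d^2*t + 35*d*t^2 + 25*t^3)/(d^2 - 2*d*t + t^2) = (d^3 + 11*d^2*t + 35*d*t^2 + 25*t^3)/(d^2 - 2*d*t + t^2)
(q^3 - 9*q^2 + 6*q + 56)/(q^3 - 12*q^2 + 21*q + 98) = (q - 4)/(q - 7)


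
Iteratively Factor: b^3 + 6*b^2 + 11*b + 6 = (b + 2)*(b^2 + 4*b + 3) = (b + 1)*(b + 2)*(b + 3)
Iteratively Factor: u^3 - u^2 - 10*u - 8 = (u + 1)*(u^2 - 2*u - 8) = (u - 4)*(u + 1)*(u + 2)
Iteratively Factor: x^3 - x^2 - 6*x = (x + 2)*(x^2 - 3*x) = (x - 3)*(x + 2)*(x)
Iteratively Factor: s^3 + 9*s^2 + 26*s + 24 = (s + 3)*(s^2 + 6*s + 8) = (s + 3)*(s + 4)*(s + 2)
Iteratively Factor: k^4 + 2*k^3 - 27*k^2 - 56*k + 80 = (k - 5)*(k^3 + 7*k^2 + 8*k - 16) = (k - 5)*(k + 4)*(k^2 + 3*k - 4) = (k - 5)*(k - 1)*(k + 4)*(k + 4)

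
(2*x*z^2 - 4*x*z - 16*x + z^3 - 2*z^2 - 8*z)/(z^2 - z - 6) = (2*x*z - 8*x + z^2 - 4*z)/(z - 3)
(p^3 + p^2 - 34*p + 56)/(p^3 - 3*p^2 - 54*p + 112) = (p - 4)/(p - 8)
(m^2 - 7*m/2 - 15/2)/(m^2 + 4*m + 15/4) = 2*(m - 5)/(2*m + 5)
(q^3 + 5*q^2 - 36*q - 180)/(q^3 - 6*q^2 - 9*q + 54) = (q^2 + 11*q + 30)/(q^2 - 9)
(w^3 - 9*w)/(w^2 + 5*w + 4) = w*(w^2 - 9)/(w^2 + 5*w + 4)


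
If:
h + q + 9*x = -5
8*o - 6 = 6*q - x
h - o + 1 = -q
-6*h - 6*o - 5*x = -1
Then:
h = -11/64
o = 25/32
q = -3/64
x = -17/32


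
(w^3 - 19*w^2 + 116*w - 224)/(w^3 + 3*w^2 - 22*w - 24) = (w^2 - 15*w + 56)/(w^2 + 7*w + 6)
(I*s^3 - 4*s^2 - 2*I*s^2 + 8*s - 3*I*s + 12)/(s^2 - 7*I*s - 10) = (I*s^3 - 2*s^2*(2 + I) + s*(8 - 3*I) + 12)/(s^2 - 7*I*s - 10)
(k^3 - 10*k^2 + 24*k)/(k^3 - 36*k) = (k - 4)/(k + 6)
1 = 1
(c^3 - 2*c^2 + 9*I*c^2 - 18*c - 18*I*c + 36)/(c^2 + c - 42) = (c^3 + c^2*(-2 + 9*I) - 18*c*(1 + I) + 36)/(c^2 + c - 42)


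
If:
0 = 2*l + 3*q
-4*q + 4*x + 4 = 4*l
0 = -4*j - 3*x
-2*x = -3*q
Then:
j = 9/16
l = 3/4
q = -1/2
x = -3/4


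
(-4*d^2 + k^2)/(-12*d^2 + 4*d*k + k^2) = (2*d + k)/(6*d + k)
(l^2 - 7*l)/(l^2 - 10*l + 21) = l/(l - 3)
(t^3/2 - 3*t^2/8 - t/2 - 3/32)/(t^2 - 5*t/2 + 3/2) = (8*t^2 + 6*t + 1)/(16*(t - 1))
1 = 1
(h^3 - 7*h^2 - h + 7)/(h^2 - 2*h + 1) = (h^2 - 6*h - 7)/(h - 1)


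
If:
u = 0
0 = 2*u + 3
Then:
No Solution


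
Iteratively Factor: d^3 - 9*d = (d + 3)*(d^2 - 3*d) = d*(d + 3)*(d - 3)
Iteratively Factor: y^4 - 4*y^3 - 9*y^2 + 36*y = (y - 4)*(y^3 - 9*y) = y*(y - 4)*(y^2 - 9) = y*(y - 4)*(y + 3)*(y - 3)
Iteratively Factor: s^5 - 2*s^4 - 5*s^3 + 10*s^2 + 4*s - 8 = (s + 1)*(s^4 - 3*s^3 - 2*s^2 + 12*s - 8) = (s + 1)*(s + 2)*(s^3 - 5*s^2 + 8*s - 4) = (s - 2)*(s + 1)*(s + 2)*(s^2 - 3*s + 2) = (s - 2)*(s - 1)*(s + 1)*(s + 2)*(s - 2)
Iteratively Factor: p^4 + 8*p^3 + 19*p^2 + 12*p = (p)*(p^3 + 8*p^2 + 19*p + 12) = p*(p + 4)*(p^2 + 4*p + 3) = p*(p + 3)*(p + 4)*(p + 1)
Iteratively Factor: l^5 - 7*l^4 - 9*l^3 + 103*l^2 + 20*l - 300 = (l + 2)*(l^4 - 9*l^3 + 9*l^2 + 85*l - 150) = (l - 5)*(l + 2)*(l^3 - 4*l^2 - 11*l + 30) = (l - 5)*(l - 2)*(l + 2)*(l^2 - 2*l - 15) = (l - 5)*(l - 2)*(l + 2)*(l + 3)*(l - 5)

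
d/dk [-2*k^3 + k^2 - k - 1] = -6*k^2 + 2*k - 1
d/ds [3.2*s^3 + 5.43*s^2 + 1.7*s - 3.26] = 9.6*s^2 + 10.86*s + 1.7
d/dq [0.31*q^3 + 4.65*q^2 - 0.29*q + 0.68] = 0.93*q^2 + 9.3*q - 0.29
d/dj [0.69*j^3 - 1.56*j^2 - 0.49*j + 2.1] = 2.07*j^2 - 3.12*j - 0.49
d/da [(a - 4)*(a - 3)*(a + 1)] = 3*a^2 - 12*a + 5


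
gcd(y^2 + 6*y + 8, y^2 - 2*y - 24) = y + 4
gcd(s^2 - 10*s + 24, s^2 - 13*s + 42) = s - 6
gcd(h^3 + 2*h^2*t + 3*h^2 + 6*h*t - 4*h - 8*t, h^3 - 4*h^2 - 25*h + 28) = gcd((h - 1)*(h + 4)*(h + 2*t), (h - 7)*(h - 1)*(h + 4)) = h^2 + 3*h - 4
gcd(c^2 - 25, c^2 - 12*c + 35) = c - 5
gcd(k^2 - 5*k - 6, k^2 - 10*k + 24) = k - 6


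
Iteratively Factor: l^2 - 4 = (l + 2)*(l - 2)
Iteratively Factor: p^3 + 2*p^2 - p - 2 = (p - 1)*(p^2 + 3*p + 2) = (p - 1)*(p + 1)*(p + 2)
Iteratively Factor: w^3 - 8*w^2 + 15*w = (w)*(w^2 - 8*w + 15) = w*(w - 5)*(w - 3)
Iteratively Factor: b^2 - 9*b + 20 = (b - 4)*(b - 5)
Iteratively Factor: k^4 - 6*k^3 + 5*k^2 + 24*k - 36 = (k - 3)*(k^3 - 3*k^2 - 4*k + 12) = (k - 3)*(k + 2)*(k^2 - 5*k + 6) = (k - 3)*(k - 2)*(k + 2)*(k - 3)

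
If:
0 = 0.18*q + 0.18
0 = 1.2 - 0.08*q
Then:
No Solution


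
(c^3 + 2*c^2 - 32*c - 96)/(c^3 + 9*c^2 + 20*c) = (c^2 - 2*c - 24)/(c*(c + 5))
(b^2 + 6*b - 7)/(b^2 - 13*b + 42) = (b^2 + 6*b - 7)/(b^2 - 13*b + 42)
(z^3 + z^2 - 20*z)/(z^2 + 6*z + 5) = z*(z - 4)/(z + 1)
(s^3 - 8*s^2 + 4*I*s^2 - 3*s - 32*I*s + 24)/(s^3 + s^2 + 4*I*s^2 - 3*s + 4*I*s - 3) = (s - 8)/(s + 1)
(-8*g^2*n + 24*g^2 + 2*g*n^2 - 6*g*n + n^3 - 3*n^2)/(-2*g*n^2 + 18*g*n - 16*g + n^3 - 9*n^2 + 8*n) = (4*g*n - 12*g + n^2 - 3*n)/(n^2 - 9*n + 8)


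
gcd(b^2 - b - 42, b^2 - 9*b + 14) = b - 7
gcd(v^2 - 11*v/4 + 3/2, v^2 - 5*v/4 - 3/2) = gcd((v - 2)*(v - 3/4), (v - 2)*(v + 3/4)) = v - 2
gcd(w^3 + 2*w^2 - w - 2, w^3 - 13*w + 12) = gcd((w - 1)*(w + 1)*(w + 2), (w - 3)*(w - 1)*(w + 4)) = w - 1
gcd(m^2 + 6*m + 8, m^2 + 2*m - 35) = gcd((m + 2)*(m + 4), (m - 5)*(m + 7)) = 1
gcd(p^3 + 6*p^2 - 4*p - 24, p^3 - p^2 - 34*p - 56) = p + 2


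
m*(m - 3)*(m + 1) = m^3 - 2*m^2 - 3*m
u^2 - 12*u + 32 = (u - 8)*(u - 4)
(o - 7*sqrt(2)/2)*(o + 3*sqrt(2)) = o^2 - sqrt(2)*o/2 - 21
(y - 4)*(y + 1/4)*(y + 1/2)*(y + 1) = y^4 - 9*y^3/4 - 49*y^2/8 - 27*y/8 - 1/2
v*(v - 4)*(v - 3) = v^3 - 7*v^2 + 12*v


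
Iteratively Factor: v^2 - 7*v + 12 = (v - 3)*(v - 4)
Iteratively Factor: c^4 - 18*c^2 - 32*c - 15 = (c + 1)*(c^3 - c^2 - 17*c - 15) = (c + 1)^2*(c^2 - 2*c - 15) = (c - 5)*(c + 1)^2*(c + 3)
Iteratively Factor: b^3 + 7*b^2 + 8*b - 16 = (b + 4)*(b^2 + 3*b - 4) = (b - 1)*(b + 4)*(b + 4)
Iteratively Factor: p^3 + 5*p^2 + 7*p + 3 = (p + 1)*(p^2 + 4*p + 3) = (p + 1)^2*(p + 3)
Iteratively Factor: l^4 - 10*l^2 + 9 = (l - 3)*(l^3 + 3*l^2 - l - 3) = (l - 3)*(l + 1)*(l^2 + 2*l - 3) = (l - 3)*(l - 1)*(l + 1)*(l + 3)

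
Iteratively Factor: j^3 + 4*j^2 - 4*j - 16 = (j - 2)*(j^2 + 6*j + 8) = (j - 2)*(j + 2)*(j + 4)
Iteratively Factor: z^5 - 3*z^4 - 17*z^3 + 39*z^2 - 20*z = (z - 1)*(z^4 - 2*z^3 - 19*z^2 + 20*z) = (z - 1)^2*(z^3 - z^2 - 20*z) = (z - 5)*(z - 1)^2*(z^2 + 4*z) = (z - 5)*(z - 1)^2*(z + 4)*(z)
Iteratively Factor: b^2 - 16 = (b + 4)*(b - 4)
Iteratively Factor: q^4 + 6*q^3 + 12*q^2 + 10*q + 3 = (q + 1)*(q^3 + 5*q^2 + 7*q + 3) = (q + 1)^2*(q^2 + 4*q + 3) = (q + 1)^3*(q + 3)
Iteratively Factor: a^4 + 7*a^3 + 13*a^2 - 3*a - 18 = (a - 1)*(a^3 + 8*a^2 + 21*a + 18) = (a - 1)*(a + 3)*(a^2 + 5*a + 6) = (a - 1)*(a + 3)^2*(a + 2)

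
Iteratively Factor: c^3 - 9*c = (c)*(c^2 - 9) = c*(c - 3)*(c + 3)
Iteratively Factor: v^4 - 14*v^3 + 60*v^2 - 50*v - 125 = (v + 1)*(v^3 - 15*v^2 + 75*v - 125) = (v - 5)*(v + 1)*(v^2 - 10*v + 25) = (v - 5)^2*(v + 1)*(v - 5)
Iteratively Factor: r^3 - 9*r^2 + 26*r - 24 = (r - 2)*(r^2 - 7*r + 12) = (r - 3)*(r - 2)*(r - 4)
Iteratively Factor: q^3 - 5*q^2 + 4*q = (q - 4)*(q^2 - q) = (q - 4)*(q - 1)*(q)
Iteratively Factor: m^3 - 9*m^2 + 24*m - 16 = (m - 4)*(m^2 - 5*m + 4) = (m - 4)^2*(m - 1)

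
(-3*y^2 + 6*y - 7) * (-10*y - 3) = 30*y^3 - 51*y^2 + 52*y + 21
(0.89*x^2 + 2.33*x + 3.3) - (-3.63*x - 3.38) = 0.89*x^2 + 5.96*x + 6.68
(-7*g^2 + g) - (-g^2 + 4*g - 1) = -6*g^2 - 3*g + 1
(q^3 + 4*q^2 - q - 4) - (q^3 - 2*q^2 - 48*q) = 6*q^2 + 47*q - 4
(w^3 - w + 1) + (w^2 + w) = w^3 + w^2 + 1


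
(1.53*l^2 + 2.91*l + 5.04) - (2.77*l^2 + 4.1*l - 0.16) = -1.24*l^2 - 1.19*l + 5.2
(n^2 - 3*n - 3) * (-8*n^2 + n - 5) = -8*n^4 + 25*n^3 + 16*n^2 + 12*n + 15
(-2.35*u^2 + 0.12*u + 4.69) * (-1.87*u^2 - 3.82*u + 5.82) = 4.3945*u^4 + 8.7526*u^3 - 22.9057*u^2 - 17.2174*u + 27.2958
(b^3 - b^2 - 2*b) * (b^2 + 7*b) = b^5 + 6*b^4 - 9*b^3 - 14*b^2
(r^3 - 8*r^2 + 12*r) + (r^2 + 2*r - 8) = r^3 - 7*r^2 + 14*r - 8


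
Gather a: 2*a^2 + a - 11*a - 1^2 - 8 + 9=2*a^2 - 10*a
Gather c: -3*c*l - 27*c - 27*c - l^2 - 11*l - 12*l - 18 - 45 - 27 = c*(-3*l - 54) - l^2 - 23*l - 90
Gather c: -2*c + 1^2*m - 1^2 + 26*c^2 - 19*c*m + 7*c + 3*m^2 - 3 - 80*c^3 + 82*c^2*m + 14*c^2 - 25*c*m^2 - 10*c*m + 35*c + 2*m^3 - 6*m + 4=-80*c^3 + c^2*(82*m + 40) + c*(-25*m^2 - 29*m + 40) + 2*m^3 + 3*m^2 - 5*m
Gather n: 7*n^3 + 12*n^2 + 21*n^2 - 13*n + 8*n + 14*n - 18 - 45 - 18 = 7*n^3 + 33*n^2 + 9*n - 81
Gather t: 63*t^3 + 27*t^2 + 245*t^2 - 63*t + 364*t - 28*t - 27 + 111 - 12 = 63*t^3 + 272*t^2 + 273*t + 72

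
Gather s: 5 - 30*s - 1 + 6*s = 4 - 24*s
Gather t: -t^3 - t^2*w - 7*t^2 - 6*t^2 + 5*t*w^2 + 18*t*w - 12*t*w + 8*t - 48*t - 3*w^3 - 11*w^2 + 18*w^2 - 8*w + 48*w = -t^3 + t^2*(-w - 13) + t*(5*w^2 + 6*w - 40) - 3*w^3 + 7*w^2 + 40*w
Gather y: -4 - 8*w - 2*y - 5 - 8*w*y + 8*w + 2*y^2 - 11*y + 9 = 2*y^2 + y*(-8*w - 13)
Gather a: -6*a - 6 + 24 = 18 - 6*a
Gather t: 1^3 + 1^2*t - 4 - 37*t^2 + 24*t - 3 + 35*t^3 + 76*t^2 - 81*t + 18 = 35*t^3 + 39*t^2 - 56*t + 12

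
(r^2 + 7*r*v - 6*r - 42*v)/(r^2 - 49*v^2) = (r - 6)/(r - 7*v)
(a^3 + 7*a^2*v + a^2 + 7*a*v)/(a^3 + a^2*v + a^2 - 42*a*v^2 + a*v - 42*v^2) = a/(a - 6*v)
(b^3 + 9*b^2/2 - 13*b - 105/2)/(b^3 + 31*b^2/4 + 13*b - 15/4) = 2*(2*b - 7)/(4*b - 1)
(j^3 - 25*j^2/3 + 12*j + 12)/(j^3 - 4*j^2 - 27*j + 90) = (j + 2/3)/(j + 5)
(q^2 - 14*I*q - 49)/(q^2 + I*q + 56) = (q - 7*I)/(q + 8*I)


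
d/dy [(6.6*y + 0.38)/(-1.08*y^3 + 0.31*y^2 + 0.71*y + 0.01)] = (14.256*y^3 - 0.8148*y^2 - 0.2356*y - 0.2038)/(1.1664*y^6 - 0.6696*y^5 - 1.4375*y^4 + 0.4186*y^3 + 0.5103*y^2 + 0.0142*y + 0.0001)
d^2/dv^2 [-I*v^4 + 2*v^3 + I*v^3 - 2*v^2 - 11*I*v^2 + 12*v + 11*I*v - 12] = -12*I*v^2 + 6*v*(2 + I) - 4 - 22*I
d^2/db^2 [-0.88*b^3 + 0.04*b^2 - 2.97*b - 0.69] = 0.08 - 5.28*b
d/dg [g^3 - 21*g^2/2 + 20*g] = 3*g^2 - 21*g + 20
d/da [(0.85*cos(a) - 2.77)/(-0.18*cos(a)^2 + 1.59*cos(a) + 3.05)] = (-0.153*cos(a)^2 + 0.9972*cos(a) - 6.9968)*sin(a)/(0.0324*cos(a)^4 - 0.5724*cos(a)^3 + 1.4301*cos(a)^2 + 9.699*cos(a) + 9.3025)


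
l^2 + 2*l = l*(l + 2)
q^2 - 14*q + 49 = (q - 7)^2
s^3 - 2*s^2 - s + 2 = (s - 2)*(s - 1)*(s + 1)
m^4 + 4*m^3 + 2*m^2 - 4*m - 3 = (m - 1)*(m + 1)^2*(m + 3)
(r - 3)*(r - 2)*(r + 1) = r^3 - 4*r^2 + r + 6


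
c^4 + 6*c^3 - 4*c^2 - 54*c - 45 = (c - 3)*(c + 1)*(c + 3)*(c + 5)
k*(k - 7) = k^2 - 7*k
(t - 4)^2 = t^2 - 8*t + 16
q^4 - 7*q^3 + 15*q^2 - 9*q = q*(q - 3)^2*(q - 1)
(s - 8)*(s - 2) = s^2 - 10*s + 16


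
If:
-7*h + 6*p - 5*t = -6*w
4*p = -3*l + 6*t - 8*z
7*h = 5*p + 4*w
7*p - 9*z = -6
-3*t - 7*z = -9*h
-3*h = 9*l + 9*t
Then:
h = 3246/5039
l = -3428/5039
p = -246/5039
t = 2346/5039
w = 5988/5039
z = 3168/5039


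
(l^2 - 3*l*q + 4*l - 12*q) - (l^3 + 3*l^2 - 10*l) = -l^3 - 2*l^2 - 3*l*q + 14*l - 12*q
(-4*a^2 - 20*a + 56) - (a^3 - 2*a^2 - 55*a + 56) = -a^3 - 2*a^2 + 35*a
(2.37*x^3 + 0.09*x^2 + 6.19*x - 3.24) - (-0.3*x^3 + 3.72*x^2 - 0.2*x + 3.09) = 2.67*x^3 - 3.63*x^2 + 6.39*x - 6.33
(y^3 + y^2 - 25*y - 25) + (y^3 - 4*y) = 2*y^3 + y^2 - 29*y - 25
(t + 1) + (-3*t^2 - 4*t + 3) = -3*t^2 - 3*t + 4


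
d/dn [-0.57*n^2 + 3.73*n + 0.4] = 3.73 - 1.14*n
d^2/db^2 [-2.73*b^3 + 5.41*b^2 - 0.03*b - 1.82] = 10.82 - 16.38*b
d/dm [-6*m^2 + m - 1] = 1 - 12*m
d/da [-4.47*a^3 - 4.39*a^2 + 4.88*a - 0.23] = -13.41*a^2 - 8.78*a + 4.88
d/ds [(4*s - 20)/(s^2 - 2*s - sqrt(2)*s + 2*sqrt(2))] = 4*(s^2 - 2*s - sqrt(2)*s + (s - 5)*(-2*s + sqrt(2) + 2) + 2*sqrt(2))/(s^2 - 2*s - sqrt(2)*s + 2*sqrt(2))^2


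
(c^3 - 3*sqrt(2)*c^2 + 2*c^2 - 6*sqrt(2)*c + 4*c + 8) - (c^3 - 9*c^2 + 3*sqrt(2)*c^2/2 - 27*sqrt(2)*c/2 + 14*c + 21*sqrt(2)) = -9*sqrt(2)*c^2/2 + 11*c^2 - 10*c + 15*sqrt(2)*c/2 - 21*sqrt(2) + 8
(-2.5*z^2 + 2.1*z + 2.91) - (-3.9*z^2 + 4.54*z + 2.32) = 1.4*z^2 - 2.44*z + 0.59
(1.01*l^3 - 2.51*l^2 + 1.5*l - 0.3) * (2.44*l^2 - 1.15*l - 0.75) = 2.4644*l^5 - 7.2859*l^4 + 5.789*l^3 - 0.5745*l^2 - 0.78*l + 0.225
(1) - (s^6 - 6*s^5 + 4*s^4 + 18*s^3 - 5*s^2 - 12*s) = -s^6 + 6*s^5 - 4*s^4 - 18*s^3 + 5*s^2 + 12*s + 1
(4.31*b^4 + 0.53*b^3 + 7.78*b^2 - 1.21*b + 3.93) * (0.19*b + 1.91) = 0.8189*b^5 + 8.3328*b^4 + 2.4905*b^3 + 14.6299*b^2 - 1.5644*b + 7.5063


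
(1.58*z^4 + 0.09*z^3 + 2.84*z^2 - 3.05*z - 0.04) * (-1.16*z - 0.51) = -1.8328*z^5 - 0.9102*z^4 - 3.3403*z^3 + 2.0896*z^2 + 1.6019*z + 0.0204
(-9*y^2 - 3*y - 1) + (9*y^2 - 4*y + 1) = -7*y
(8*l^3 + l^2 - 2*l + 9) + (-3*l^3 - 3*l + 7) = 5*l^3 + l^2 - 5*l + 16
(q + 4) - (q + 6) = -2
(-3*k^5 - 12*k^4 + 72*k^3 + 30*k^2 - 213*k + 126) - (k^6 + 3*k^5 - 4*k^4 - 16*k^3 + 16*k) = -k^6 - 6*k^5 - 8*k^4 + 88*k^3 + 30*k^2 - 229*k + 126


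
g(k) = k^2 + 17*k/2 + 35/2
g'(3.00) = 14.50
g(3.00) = 52.00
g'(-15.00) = -21.50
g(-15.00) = 115.00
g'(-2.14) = 4.22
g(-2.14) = 3.89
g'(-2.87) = 2.76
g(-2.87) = 1.34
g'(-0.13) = 8.24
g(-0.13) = 16.41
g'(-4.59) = -0.68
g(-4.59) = -0.45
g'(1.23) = 10.96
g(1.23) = 29.47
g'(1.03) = 10.56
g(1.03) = 27.32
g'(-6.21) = -3.92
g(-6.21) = 3.28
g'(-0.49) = 7.52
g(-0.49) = 13.58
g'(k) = 2*k + 17/2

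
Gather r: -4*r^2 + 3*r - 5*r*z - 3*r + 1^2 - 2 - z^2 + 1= -4*r^2 - 5*r*z - z^2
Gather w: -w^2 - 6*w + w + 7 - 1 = -w^2 - 5*w + 6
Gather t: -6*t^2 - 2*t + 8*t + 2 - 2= -6*t^2 + 6*t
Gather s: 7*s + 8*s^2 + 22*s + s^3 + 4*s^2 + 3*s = s^3 + 12*s^2 + 32*s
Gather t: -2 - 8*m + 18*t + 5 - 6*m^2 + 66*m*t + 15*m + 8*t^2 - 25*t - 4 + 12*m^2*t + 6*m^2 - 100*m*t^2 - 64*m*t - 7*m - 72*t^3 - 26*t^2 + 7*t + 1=-72*t^3 + t^2*(-100*m - 18) + t*(12*m^2 + 2*m)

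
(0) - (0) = 0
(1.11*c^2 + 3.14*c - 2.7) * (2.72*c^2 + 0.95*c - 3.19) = 3.0192*c^4 + 9.5953*c^3 - 7.9019*c^2 - 12.5816*c + 8.613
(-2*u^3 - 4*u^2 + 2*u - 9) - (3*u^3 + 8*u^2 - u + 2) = -5*u^3 - 12*u^2 + 3*u - 11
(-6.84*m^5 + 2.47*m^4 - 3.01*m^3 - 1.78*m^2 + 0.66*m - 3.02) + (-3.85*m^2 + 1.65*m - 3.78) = -6.84*m^5 + 2.47*m^4 - 3.01*m^3 - 5.63*m^2 + 2.31*m - 6.8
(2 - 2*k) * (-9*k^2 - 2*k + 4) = 18*k^3 - 14*k^2 - 12*k + 8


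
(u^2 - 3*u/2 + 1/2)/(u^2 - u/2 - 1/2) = (2*u - 1)/(2*u + 1)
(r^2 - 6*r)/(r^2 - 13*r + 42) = r/(r - 7)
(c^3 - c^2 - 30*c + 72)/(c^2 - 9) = (c^2 + 2*c - 24)/(c + 3)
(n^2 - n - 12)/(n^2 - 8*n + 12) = (n^2 - n - 12)/(n^2 - 8*n + 12)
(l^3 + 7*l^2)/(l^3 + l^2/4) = 4*(l + 7)/(4*l + 1)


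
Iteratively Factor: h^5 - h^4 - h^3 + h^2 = (h + 1)*(h^4 - 2*h^3 + h^2) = (h - 1)*(h + 1)*(h^3 - h^2) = h*(h - 1)*(h + 1)*(h^2 - h) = h^2*(h - 1)*(h + 1)*(h - 1)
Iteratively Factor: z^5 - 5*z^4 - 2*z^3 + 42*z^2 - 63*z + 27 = (z - 1)*(z^4 - 4*z^3 - 6*z^2 + 36*z - 27) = (z - 3)*(z - 1)*(z^3 - z^2 - 9*z + 9) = (z - 3)^2*(z - 1)*(z^2 + 2*z - 3) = (z - 3)^2*(z - 1)*(z + 3)*(z - 1)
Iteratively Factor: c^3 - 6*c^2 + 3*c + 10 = (c + 1)*(c^2 - 7*c + 10) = (c - 5)*(c + 1)*(c - 2)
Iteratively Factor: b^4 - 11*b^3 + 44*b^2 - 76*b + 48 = (b - 3)*(b^3 - 8*b^2 + 20*b - 16) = (b - 3)*(b - 2)*(b^2 - 6*b + 8) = (b - 4)*(b - 3)*(b - 2)*(b - 2)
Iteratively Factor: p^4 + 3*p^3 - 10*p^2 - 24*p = (p + 4)*(p^3 - p^2 - 6*p) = (p - 3)*(p + 4)*(p^2 + 2*p) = p*(p - 3)*(p + 4)*(p + 2)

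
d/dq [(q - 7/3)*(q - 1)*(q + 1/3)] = 3*q^2 - 6*q + 11/9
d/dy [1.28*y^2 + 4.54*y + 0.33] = 2.56*y + 4.54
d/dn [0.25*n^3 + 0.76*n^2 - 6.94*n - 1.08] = 0.75*n^2 + 1.52*n - 6.94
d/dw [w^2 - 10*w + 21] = 2*w - 10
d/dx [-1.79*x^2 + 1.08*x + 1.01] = 1.08 - 3.58*x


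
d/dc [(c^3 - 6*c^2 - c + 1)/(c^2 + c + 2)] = (c^4 + 2*c^3 + c^2 - 26*c - 3)/(c^4 + 2*c^3 + 5*c^2 + 4*c + 4)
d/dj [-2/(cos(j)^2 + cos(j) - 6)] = -2*(2*cos(j) + 1)*sin(j)/(cos(j)^2 + cos(j) - 6)^2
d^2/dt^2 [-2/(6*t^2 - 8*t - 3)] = 8*(-18*t^2 + 24*t + 8*(3*t - 2)^2 + 9)/(-6*t^2 + 8*t + 3)^3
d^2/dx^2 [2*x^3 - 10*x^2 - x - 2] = 12*x - 20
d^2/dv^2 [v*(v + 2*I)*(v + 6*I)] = 6*v + 16*I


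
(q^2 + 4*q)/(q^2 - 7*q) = (q + 4)/(q - 7)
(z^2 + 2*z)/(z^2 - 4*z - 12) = z/(z - 6)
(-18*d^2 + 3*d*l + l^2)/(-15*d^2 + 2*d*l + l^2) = (6*d + l)/(5*d + l)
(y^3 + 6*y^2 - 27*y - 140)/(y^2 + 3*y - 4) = (y^2 + 2*y - 35)/(y - 1)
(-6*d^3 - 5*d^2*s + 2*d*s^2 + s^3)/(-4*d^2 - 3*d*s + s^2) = (-6*d^2 + d*s + s^2)/(-4*d + s)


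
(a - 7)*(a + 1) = a^2 - 6*a - 7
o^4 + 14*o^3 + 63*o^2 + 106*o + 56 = (o + 1)*(o + 2)*(o + 4)*(o + 7)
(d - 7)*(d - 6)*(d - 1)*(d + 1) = d^4 - 13*d^3 + 41*d^2 + 13*d - 42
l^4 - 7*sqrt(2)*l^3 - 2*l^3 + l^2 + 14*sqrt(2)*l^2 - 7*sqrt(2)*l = l*(l - 1)^2*(l - 7*sqrt(2))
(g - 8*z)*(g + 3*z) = g^2 - 5*g*z - 24*z^2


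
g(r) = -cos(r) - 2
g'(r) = sin(r)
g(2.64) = -1.12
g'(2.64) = 0.48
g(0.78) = -2.71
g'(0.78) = 0.70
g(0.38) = -2.93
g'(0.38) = 0.37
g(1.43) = -2.14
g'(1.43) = 0.99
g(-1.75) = -1.82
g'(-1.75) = -0.98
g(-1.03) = -2.51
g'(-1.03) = -0.86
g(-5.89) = -2.92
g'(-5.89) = 0.38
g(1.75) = -1.82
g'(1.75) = 0.98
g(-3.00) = -1.01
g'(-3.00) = -0.14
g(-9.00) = -1.09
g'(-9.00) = -0.41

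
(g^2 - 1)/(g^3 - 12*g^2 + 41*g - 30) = (g + 1)/(g^2 - 11*g + 30)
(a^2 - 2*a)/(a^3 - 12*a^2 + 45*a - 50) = a/(a^2 - 10*a + 25)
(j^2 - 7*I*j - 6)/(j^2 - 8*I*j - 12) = (j - I)/(j - 2*I)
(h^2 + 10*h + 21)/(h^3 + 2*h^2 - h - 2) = (h^2 + 10*h + 21)/(h^3 + 2*h^2 - h - 2)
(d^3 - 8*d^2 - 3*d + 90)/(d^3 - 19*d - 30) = (d - 6)/(d + 2)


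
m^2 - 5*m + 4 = (m - 4)*(m - 1)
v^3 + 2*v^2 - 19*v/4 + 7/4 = (v - 1)*(v - 1/2)*(v + 7/2)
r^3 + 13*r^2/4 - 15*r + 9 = (r - 2)*(r - 3/4)*(r + 6)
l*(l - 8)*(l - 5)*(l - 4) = l^4 - 17*l^3 + 92*l^2 - 160*l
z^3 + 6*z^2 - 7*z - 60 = (z - 3)*(z + 4)*(z + 5)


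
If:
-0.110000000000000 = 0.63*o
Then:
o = -0.17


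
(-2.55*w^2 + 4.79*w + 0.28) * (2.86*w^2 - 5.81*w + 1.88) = -7.293*w^4 + 28.5149*w^3 - 31.8231*w^2 + 7.3784*w + 0.5264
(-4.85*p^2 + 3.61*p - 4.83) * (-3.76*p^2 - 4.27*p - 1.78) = 18.236*p^4 + 7.1359*p^3 + 11.3791*p^2 + 14.1983*p + 8.5974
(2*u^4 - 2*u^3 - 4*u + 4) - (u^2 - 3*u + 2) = 2*u^4 - 2*u^3 - u^2 - u + 2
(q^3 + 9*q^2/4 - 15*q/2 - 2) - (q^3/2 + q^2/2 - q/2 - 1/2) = q^3/2 + 7*q^2/4 - 7*q - 3/2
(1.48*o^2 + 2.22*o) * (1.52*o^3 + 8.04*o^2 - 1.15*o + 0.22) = 2.2496*o^5 + 15.2736*o^4 + 16.1468*o^3 - 2.2274*o^2 + 0.4884*o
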